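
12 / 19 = 0.63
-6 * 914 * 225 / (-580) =61695 / 29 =2127.41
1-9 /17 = 0.47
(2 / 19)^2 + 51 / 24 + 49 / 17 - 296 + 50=-240.98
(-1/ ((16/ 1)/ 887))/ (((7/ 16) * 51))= -887/ 357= -2.48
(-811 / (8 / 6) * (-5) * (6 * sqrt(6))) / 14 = 36495 * sqrt(6) / 28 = 3192.65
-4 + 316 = 312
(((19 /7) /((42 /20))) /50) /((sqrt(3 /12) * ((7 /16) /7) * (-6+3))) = -608 /2205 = -0.28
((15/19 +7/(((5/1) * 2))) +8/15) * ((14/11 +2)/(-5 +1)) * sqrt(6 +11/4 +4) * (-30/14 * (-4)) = -10377 * sqrt(51)/1463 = -50.65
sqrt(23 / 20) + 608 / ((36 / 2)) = sqrt(115) / 10 + 304 / 9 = 34.85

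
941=941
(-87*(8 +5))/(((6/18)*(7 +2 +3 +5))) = -3393/17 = -199.59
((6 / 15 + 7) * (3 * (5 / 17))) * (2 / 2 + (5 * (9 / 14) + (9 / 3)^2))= 20535 / 238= 86.28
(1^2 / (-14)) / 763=-1 / 10682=-0.00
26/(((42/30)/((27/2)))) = 1755/7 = 250.71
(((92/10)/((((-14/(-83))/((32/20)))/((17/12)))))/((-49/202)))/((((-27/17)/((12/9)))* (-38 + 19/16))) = -14264781056/1227314025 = -11.62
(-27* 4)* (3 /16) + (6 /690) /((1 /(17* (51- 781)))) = -128.16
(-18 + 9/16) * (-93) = 25947/16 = 1621.69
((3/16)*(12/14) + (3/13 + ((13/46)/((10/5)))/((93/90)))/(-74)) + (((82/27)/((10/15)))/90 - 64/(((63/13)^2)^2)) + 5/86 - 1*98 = -909270027567553109/9292343402192760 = -97.85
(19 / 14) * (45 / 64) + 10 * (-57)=-509865 / 896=-569.05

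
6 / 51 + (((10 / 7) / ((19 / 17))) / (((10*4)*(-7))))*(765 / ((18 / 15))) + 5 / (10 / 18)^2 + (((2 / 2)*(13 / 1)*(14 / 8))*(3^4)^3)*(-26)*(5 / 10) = -99503502155809 / 633080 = -157173662.34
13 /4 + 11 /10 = 87 /20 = 4.35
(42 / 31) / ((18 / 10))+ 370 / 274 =26795 / 12741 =2.10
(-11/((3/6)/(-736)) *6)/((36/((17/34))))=4048/3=1349.33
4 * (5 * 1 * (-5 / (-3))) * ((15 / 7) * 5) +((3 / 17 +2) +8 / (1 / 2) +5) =380.32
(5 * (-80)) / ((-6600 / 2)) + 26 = 862 / 33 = 26.12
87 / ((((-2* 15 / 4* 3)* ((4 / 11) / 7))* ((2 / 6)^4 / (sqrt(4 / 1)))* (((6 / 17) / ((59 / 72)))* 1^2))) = -2239699 / 80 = -27996.24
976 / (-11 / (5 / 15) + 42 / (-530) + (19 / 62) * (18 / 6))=-16035680 / 528387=-30.35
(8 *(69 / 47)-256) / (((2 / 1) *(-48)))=1435 / 564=2.54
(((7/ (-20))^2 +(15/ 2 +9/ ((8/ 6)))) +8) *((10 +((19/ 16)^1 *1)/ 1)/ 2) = 1601871/ 12800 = 125.15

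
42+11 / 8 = 347 / 8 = 43.38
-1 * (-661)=661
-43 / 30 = -1.43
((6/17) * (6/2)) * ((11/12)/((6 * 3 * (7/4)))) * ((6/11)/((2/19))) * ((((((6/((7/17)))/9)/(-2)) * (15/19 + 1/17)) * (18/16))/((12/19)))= -2603/13328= -0.20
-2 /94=-1 /47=-0.02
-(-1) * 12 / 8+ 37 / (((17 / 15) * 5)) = 273 / 34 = 8.03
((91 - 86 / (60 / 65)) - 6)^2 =2401 / 36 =66.69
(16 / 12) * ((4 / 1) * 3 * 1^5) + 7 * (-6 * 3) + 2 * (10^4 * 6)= 119890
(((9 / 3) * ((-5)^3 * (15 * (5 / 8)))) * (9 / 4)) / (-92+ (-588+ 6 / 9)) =759375 / 65216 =11.64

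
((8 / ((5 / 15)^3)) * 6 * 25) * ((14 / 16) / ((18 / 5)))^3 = 1071875 / 2304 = 465.22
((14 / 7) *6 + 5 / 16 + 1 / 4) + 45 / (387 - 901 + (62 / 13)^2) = 2760957 / 221392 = 12.47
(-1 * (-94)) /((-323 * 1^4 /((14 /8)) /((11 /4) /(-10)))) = 3619 /25840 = 0.14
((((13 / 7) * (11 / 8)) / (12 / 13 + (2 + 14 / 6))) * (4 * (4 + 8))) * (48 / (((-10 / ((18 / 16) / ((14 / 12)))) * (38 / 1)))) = -2710422 / 954275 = -2.84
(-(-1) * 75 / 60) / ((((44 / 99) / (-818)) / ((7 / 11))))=-128835 / 88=-1464.03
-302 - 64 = -366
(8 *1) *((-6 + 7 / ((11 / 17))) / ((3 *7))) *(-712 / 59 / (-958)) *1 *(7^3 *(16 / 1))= 118340096 / 932613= 126.89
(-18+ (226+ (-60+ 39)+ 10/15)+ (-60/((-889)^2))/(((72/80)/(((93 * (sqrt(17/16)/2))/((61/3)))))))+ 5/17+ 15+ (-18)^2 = 26875/51 - 2325 * sqrt(17)/48209581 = 526.96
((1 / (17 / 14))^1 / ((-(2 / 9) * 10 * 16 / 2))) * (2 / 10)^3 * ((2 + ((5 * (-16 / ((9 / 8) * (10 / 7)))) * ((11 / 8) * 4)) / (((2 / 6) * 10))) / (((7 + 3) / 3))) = 37863 / 4250000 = 0.01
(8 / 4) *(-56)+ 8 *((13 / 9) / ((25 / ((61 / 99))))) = -2488456 / 22275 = -111.72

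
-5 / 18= -0.28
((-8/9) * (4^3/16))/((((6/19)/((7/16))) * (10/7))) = -931/270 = -3.45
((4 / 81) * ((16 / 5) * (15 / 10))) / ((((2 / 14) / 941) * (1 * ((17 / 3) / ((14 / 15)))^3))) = 578391296 / 82906875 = 6.98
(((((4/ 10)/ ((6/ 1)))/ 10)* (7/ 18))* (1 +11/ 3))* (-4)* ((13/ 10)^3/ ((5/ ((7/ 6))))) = -753571/ 30375000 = -0.02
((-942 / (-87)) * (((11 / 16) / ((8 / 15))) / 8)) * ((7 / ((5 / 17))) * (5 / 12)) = 1027565 / 59392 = 17.30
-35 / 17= -2.06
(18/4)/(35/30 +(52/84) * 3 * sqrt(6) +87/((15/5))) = 239463/1568785 - 14742 * sqrt(6)/1568785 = 0.13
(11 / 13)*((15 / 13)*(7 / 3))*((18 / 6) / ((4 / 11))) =18.79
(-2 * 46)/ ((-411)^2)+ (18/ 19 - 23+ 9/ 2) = -112673803/ 6418998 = -17.55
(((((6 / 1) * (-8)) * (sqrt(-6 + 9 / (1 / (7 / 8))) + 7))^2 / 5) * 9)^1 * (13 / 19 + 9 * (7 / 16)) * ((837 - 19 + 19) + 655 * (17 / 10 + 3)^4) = 102114619841997 * sqrt(30) / 4750 + 5937235753670397 / 19000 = 430234472800.60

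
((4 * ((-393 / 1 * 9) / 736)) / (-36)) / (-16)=-393 / 11776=-0.03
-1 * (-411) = 411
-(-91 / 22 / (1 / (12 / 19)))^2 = -298116 / 43681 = -6.82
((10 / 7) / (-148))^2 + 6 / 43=1611019 / 11537932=0.14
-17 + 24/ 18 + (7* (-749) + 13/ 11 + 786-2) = -147625/ 33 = -4473.48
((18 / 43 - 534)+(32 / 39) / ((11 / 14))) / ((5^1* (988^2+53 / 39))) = -9823712 / 90034767185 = -0.00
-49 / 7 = -7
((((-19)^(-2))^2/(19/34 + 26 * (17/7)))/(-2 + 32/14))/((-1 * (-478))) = 833/944430813518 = 0.00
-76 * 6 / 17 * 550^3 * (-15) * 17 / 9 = 126445000000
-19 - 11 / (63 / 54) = -199 / 7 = -28.43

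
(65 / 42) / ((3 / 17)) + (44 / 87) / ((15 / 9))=9.07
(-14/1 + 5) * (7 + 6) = -117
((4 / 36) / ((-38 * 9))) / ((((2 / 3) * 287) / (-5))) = 5 / 588924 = 0.00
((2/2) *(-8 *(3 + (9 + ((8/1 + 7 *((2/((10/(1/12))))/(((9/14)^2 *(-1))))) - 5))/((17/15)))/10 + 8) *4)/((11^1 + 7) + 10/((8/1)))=-26752/48195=-0.56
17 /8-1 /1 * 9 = -55 /8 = -6.88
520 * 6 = 3120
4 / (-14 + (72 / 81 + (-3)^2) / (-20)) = -720 / 2609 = -0.28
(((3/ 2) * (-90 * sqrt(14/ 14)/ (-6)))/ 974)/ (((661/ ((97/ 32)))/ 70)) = 152775/ 20602048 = 0.01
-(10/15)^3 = -8/27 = -0.30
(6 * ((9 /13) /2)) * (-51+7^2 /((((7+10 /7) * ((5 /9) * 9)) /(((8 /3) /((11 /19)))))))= -94.80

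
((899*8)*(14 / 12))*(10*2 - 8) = 100688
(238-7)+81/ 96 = 7419/ 32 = 231.84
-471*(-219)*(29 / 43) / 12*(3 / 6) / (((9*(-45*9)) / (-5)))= 332369 / 83592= 3.98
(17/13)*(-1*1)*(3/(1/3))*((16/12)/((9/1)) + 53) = -24395/39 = -625.51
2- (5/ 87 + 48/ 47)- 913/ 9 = -1233118/ 12267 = -100.52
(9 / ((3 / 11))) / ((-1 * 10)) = -33 / 10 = -3.30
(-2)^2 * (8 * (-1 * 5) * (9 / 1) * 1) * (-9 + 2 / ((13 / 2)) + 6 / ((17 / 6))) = 2092320 / 221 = 9467.51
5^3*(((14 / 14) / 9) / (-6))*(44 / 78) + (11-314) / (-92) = 192559 / 96876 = 1.99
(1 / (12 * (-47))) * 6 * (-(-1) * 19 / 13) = -19 / 1222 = -0.02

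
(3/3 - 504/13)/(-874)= 491/11362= 0.04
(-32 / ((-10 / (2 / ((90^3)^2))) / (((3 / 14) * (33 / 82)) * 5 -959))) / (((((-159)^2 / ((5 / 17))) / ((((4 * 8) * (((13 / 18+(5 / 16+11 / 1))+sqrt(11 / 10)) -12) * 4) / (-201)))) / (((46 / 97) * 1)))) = 50620102 / 35945162077520723146875+404960816 * sqrt(110) / 99847672437557564296875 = 0.00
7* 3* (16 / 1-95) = -1659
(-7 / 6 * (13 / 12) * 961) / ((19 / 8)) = -87451 / 171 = -511.41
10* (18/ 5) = 36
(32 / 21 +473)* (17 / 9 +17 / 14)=3896315 / 2646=1472.53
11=11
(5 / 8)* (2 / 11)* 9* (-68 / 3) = -255 / 11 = -23.18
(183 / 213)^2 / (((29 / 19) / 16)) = 1131184 / 146189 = 7.74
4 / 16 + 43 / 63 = 235 / 252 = 0.93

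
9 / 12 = 3 / 4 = 0.75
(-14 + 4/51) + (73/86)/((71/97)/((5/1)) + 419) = -81116585/5827532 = -13.92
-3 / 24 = -1 / 8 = -0.12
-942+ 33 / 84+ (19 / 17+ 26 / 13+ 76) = -862.49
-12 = -12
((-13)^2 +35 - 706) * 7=-3514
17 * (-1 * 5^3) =-2125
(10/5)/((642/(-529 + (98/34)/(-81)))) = -728482/442017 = -1.65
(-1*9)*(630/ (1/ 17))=-96390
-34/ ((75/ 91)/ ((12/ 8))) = -61.88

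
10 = 10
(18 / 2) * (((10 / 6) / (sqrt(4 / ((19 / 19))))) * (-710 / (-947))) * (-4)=-21300 / 947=-22.49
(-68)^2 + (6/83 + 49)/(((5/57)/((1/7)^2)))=94261201/20335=4635.42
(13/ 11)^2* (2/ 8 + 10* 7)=47489/ 484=98.12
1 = 1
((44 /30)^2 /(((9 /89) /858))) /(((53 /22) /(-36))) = -1084136768 /3975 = -272738.81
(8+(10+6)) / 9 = 8 / 3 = 2.67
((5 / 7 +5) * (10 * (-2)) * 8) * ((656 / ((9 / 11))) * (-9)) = 46182400 / 7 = 6597485.71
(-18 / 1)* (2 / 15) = -12 / 5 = -2.40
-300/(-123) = 100/41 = 2.44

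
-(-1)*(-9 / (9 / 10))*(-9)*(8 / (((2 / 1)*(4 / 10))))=900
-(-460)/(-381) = -460/381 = -1.21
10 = 10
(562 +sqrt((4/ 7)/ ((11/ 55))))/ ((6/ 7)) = 657.64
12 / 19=0.63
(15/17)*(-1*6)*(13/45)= -26/17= -1.53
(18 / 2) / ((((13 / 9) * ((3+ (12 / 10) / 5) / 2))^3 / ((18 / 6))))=125000 / 59319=2.11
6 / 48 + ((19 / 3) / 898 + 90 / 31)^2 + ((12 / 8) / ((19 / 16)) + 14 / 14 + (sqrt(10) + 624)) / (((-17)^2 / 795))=795 * sqrt(10) / 289 + 132613405696946201 / 76594927568472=1740.06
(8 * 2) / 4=4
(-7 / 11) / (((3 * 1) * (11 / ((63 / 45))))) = -49 / 1815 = -0.03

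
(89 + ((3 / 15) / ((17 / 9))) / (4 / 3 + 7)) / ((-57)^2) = 189152 / 6904125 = 0.03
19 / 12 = 1.58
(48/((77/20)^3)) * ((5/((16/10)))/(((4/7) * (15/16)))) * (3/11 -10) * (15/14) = -256800000/5021863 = -51.14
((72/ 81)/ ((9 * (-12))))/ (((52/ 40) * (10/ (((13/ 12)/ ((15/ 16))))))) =-8/ 10935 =-0.00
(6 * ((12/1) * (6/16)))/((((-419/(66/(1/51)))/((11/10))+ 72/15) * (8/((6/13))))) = 7497765/22559524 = 0.33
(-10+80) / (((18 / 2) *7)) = 10 / 9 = 1.11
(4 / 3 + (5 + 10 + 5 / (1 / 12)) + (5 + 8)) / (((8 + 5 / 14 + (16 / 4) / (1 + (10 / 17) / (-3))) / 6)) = 40.20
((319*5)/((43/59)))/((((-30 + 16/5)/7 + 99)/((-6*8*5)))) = -5518.85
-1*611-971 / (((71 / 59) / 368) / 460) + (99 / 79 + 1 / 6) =-4596816544891 / 33654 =-136590495.78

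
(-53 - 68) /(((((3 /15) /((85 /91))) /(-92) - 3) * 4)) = 1182775 /117391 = 10.08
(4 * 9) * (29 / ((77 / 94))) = 98136 / 77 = 1274.49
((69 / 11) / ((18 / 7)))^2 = 25921 / 4356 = 5.95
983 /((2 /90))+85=44320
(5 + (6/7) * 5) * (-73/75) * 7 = -949/15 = -63.27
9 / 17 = 0.53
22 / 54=11 / 27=0.41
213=213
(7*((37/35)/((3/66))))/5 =814/25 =32.56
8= 8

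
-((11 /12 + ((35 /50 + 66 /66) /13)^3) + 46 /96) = -1.40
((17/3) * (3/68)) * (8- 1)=7/4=1.75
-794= -794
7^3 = 343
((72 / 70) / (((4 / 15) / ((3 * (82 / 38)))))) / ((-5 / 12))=-39852 / 665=-59.93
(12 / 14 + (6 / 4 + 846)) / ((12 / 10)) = 19795 / 28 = 706.96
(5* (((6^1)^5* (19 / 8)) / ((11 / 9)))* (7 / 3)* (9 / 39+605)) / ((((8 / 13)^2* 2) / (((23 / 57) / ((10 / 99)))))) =9003728097 / 16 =562733006.06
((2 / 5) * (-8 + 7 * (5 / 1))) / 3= 18 / 5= 3.60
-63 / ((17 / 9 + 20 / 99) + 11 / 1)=-77 / 16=-4.81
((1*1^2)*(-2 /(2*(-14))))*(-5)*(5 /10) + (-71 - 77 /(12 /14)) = -13525 /84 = -161.01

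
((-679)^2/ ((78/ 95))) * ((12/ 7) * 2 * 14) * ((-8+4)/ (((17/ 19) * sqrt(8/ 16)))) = -26629728160 * sqrt(2)/ 221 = -170407795.14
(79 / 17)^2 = 6241 / 289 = 21.60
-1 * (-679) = 679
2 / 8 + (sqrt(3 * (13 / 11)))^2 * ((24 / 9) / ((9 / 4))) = 1763 / 396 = 4.45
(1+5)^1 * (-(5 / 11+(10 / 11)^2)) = -930 / 121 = -7.69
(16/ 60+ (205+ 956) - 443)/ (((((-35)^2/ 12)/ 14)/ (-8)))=-689536/ 875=-788.04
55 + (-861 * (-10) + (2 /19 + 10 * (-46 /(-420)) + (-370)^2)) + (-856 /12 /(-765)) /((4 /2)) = 44431913441 /305235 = 145566.25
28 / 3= 9.33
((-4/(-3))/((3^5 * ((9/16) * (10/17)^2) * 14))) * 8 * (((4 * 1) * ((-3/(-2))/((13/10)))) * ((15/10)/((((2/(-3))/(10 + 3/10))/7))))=-952544/78975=-12.06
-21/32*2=-21/16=-1.31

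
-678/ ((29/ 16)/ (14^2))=-2126208/ 29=-73317.52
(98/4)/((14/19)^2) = 361/8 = 45.12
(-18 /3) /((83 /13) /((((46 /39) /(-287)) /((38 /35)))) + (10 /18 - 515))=6210 /2278189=0.00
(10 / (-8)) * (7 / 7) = -1.25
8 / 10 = 4 / 5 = 0.80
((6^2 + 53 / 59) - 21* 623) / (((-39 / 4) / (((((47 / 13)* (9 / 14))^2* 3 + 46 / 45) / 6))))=282367592524 / 73496241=3841.93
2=2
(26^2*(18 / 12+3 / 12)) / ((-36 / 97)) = -114751 / 36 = -3187.53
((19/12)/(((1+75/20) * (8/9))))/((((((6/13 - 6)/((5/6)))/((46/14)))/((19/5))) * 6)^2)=32273761/877879296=0.04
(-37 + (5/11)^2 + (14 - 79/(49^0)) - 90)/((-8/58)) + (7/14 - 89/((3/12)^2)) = -15971/484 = -33.00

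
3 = 3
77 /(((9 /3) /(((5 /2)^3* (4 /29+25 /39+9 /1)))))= 26613125 /6786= 3921.77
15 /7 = 2.14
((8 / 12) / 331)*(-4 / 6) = -0.00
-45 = -45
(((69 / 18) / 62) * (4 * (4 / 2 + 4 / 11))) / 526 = 299 / 269049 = 0.00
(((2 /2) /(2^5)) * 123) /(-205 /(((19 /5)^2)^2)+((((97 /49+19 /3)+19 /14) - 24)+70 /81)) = -63621018027 /239155172176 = -0.27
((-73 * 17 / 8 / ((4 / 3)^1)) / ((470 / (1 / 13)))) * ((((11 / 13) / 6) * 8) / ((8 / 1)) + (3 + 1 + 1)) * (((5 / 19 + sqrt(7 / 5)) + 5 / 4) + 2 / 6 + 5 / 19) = -18412717 / 89157120 - 497641 * sqrt(35) / 25417600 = -0.32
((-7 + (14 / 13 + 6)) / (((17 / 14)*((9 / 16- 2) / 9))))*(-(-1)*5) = -10080 / 5083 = -1.98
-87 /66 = -29 /22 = -1.32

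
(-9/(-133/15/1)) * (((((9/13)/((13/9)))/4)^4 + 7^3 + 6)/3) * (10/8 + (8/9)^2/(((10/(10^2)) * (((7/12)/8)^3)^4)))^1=1296100397748329222197741003840942724625/31381869798071769453568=41300929679721217.13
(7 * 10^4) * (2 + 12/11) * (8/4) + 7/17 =80920077/187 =432727.68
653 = 653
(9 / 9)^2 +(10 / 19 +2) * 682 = 32755 / 19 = 1723.95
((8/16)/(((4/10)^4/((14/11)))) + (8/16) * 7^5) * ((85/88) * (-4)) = -126088235/3872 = -32564.11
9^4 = 6561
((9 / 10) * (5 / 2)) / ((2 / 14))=63 / 4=15.75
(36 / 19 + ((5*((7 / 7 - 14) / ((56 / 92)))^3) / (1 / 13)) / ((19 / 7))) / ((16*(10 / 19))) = -1737494323 / 62720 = -27702.40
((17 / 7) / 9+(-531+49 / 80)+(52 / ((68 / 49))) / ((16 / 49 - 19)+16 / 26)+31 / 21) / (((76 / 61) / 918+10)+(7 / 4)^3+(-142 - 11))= 3.86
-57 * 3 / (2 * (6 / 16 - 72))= 1.19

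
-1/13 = -0.08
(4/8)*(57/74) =57/148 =0.39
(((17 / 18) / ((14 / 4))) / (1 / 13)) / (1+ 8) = 221 / 567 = 0.39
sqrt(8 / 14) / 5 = 2* sqrt(7) / 35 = 0.15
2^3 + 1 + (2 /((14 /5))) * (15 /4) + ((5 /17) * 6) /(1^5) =13.44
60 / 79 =0.76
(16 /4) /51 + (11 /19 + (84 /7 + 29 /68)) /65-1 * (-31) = 7880309 /251940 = 31.28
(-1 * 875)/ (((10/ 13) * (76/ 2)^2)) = -2275/ 2888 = -0.79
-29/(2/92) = -1334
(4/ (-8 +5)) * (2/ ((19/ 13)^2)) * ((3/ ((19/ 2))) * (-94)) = 254176/ 6859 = 37.06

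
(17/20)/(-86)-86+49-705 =-1276257/1720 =-742.01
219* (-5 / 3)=-365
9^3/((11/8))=5832/11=530.18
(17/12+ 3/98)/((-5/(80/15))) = -3404/2205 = -1.54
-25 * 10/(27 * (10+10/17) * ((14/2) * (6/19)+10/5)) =-1615/7776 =-0.21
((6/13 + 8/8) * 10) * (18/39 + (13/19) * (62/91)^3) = 7466540/753571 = 9.91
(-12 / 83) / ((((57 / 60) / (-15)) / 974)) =3506400 / 1577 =2223.46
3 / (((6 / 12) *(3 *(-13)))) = -2 / 13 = -0.15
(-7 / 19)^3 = -343 / 6859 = -0.05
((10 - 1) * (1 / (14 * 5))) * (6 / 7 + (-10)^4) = 315027 / 245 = 1285.82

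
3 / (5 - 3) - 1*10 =-17 / 2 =-8.50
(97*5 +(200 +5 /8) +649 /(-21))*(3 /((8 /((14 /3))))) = 1145.76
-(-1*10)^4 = -10000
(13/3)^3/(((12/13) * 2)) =28561/648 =44.08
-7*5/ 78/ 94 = -35/ 7332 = -0.00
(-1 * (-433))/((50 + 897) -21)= 433/926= 0.47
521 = 521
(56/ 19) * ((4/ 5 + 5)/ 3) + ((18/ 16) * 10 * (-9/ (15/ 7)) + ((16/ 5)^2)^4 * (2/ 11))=1917797352601/ 979687500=1957.56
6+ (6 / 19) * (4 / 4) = 120 / 19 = 6.32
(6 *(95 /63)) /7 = 190 /147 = 1.29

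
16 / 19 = 0.84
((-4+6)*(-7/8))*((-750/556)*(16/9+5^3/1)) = 299.27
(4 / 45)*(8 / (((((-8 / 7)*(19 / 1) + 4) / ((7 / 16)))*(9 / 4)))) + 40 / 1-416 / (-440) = 5653694 / 138105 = 40.94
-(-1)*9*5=45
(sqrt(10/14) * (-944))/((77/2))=-1888 * sqrt(35)/539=-20.72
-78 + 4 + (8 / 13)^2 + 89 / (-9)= -83.51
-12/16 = -3/4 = -0.75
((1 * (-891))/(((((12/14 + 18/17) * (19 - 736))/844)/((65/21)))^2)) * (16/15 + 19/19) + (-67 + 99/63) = -26207058012781/3897308709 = -6724.40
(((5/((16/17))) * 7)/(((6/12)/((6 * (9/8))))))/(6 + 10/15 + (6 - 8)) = 6885/64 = 107.58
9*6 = 54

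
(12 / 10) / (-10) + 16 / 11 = 367 / 275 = 1.33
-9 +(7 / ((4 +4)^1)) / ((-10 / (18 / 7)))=-369 / 40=-9.22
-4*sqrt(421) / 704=-sqrt(421) / 176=-0.12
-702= -702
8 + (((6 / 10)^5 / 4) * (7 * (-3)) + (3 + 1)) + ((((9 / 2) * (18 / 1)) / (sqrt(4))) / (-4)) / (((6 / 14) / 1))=-300831 / 25000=-12.03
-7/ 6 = -1.17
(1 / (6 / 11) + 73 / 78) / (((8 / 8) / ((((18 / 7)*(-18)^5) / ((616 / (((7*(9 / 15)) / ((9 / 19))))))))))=-969348384 / 5005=-193676.00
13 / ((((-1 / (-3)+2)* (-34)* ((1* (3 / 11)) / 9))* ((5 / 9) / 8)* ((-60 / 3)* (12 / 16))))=15444 / 2975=5.19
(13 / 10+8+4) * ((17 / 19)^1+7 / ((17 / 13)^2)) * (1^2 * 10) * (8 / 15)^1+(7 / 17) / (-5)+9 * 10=641211 / 1445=443.74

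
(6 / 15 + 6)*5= 32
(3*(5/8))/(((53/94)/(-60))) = -10575/53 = -199.53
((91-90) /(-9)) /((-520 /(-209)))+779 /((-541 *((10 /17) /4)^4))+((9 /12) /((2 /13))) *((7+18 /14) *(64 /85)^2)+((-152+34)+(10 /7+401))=-1774435556079607 /640249155000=-2771.48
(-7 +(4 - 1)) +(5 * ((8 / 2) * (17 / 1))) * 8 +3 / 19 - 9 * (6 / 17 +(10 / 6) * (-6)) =905363 / 323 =2802.98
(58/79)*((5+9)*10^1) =8120/79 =102.78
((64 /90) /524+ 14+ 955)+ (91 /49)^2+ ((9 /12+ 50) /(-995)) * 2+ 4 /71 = 7937218642373 /8162464590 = 972.40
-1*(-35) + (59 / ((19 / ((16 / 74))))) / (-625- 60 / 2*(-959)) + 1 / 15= 2081481778 / 59357805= 35.07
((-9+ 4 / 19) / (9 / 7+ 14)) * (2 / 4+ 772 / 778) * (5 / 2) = -6786045 / 3163348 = -2.15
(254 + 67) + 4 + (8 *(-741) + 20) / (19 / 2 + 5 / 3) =-13673 / 67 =-204.07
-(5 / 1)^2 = -25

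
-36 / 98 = -18 / 49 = -0.37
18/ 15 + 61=311/ 5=62.20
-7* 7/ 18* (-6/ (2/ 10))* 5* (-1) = -1225/ 3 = -408.33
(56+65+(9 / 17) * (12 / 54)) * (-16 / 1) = -32944 / 17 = -1937.88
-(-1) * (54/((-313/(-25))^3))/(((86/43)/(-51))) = -21515625/30664297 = -0.70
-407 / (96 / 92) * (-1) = 9361 / 24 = 390.04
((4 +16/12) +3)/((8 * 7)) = 25/168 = 0.15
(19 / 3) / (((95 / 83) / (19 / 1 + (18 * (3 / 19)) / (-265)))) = 7935713 / 75525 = 105.07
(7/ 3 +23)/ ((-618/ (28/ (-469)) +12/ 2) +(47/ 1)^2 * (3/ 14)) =133/ 56862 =0.00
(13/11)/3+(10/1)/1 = 343/33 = 10.39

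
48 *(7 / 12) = 28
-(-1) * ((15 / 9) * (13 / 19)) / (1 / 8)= 520 / 57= 9.12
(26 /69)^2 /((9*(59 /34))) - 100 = -252786116 /2528091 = -99.99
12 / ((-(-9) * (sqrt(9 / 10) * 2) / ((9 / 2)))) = sqrt(10) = 3.16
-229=-229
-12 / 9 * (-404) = 1616 / 3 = 538.67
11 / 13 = 0.85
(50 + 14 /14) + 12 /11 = 573 /11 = 52.09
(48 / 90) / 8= 1 / 15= 0.07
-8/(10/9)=-36/5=-7.20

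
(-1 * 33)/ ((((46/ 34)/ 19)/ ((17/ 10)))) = -181203/ 230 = -787.84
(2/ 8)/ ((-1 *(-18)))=1/ 72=0.01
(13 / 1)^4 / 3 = 28561 / 3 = 9520.33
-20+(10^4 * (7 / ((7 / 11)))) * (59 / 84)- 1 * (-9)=77250.90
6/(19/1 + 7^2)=3/34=0.09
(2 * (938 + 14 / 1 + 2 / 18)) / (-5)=-17138 / 45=-380.84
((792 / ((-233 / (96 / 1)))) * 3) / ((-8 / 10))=285120 / 233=1223.69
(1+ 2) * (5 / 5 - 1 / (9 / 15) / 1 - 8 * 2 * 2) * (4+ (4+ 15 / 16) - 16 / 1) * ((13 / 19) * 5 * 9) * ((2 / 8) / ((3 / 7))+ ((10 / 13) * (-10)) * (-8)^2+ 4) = -6319239675 / 608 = -10393486.31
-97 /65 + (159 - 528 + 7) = -363.49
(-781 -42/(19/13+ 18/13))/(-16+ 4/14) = 206101/4070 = 50.64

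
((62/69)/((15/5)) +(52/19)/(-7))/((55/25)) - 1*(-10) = 3015820/302841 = 9.96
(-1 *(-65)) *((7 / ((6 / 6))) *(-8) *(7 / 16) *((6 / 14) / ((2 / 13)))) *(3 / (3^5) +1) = -242515 / 54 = -4491.02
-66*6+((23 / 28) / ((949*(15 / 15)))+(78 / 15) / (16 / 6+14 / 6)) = -262371353 / 664300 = -394.96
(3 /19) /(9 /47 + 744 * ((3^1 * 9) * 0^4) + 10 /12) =846 /5491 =0.15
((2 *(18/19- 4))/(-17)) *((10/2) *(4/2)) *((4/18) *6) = 4640/969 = 4.79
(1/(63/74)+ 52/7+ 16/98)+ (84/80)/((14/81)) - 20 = -90997/17640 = -5.16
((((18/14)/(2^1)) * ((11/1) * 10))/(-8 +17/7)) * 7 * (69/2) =-3065.19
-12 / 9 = -4 / 3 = -1.33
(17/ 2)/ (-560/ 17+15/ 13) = -3757/ 14050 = -0.27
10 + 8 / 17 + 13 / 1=399 / 17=23.47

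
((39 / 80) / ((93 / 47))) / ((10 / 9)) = 5499 / 24800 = 0.22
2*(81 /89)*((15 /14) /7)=1215 /4361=0.28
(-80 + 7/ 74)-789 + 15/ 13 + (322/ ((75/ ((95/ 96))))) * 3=-98701861/ 115440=-855.01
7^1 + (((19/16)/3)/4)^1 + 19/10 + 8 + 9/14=118553/6720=17.64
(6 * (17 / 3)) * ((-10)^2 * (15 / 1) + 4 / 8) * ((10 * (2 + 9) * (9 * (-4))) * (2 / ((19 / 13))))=-276458437.89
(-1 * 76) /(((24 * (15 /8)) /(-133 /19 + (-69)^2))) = -361304 /45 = -8028.98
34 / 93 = 0.37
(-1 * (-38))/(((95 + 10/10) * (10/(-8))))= -19/60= -0.32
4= 4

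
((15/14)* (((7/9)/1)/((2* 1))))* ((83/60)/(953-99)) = 83/122976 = 0.00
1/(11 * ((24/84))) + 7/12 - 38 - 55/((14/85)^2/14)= -26261029/924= -28421.03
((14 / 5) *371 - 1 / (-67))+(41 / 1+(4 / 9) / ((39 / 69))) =42354166 / 39195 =1080.60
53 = 53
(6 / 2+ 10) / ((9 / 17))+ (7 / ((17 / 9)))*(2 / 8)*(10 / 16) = 123059 / 4896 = 25.13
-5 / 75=-1 / 15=-0.07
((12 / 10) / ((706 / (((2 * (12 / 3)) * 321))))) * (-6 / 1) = -46224 / 1765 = -26.19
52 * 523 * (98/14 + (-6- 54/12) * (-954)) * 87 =23717305248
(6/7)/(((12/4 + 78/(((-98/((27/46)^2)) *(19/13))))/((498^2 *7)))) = 977133775968/1846795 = 529097.04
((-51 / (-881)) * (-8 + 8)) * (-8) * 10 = 0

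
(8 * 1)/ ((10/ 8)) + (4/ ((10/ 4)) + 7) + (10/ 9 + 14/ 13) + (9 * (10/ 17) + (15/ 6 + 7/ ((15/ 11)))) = 598997/ 19890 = 30.12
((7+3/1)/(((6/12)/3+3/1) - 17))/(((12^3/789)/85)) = -111775/3984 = -28.06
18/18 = 1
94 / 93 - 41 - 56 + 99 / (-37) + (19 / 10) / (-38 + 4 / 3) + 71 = -104910637 / 3785100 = -27.72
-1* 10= -10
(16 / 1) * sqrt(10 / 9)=16 * sqrt(10) / 3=16.87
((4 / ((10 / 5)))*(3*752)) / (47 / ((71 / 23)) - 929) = -53392 / 10813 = -4.94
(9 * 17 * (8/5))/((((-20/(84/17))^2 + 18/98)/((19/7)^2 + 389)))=8228952/1405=5856.91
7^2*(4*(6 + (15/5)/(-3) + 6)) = 2156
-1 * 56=-56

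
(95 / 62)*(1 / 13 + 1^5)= 665 / 403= 1.65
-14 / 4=-7 / 2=-3.50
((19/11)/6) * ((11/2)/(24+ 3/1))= 19/324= 0.06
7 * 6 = 42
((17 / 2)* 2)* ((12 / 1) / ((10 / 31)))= 3162 / 5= 632.40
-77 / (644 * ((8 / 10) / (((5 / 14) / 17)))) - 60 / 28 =-187955 / 87584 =-2.15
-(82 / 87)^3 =-551368 / 658503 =-0.84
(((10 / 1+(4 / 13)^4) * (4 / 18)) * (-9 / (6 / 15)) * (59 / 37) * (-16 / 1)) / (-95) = -269857504 / 20078383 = -13.44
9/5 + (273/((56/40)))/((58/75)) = 73647/290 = 253.96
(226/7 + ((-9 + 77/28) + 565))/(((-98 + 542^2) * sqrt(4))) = 16549/16445296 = 0.00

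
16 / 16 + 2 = 3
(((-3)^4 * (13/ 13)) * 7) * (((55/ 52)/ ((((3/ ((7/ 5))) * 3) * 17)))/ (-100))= -4851/ 88400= -0.05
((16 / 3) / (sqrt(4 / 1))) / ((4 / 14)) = 28 / 3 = 9.33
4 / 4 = 1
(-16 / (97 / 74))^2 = 1401856 / 9409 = 148.99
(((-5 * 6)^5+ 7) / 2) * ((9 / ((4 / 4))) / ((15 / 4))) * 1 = -145799958 / 5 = -29159991.60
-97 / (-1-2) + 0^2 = 97 / 3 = 32.33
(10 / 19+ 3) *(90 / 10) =603 / 19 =31.74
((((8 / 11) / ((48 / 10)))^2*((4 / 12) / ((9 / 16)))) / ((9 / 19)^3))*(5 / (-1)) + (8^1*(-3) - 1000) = -21962939888 / 21434787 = -1024.64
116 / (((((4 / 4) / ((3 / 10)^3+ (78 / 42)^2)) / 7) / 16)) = 39514936 / 875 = 45159.93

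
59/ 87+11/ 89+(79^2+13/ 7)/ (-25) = -13491308/ 54201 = -248.91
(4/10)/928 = 1/2320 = 0.00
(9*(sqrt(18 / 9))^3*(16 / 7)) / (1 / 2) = 576*sqrt(2) / 7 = 116.37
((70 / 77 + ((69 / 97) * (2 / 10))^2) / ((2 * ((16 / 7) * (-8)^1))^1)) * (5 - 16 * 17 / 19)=0.24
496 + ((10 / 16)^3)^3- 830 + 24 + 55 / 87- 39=-348.35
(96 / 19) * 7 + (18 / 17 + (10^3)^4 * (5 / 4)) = 403750000011766 / 323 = 1250000000036.43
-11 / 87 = -0.13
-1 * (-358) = 358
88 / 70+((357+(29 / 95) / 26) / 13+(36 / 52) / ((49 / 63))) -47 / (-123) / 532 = 1637260981 / 55293420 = 29.61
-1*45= -45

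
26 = 26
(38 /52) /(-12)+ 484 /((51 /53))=2667485 /5304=502.92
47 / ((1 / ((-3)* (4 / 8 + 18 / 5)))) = -5781 / 10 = -578.10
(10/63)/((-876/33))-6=-55243/9198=-6.01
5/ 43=0.12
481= 481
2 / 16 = 1 / 8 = 0.12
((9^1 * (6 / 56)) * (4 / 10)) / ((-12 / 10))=-9 / 28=-0.32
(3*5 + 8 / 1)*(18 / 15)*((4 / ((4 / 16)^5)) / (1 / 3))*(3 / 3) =1695744 / 5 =339148.80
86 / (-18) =-43 / 9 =-4.78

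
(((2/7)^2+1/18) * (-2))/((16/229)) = -3.93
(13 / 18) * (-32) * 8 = -1664 / 9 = -184.89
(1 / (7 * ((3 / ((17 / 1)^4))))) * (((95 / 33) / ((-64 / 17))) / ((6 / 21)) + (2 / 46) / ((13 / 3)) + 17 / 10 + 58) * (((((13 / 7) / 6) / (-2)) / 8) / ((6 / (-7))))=30080983578641 / 5875752960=5119.51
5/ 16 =0.31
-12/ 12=-1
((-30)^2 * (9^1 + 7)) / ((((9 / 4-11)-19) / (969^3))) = -17469181612800 / 37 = -472140043589.19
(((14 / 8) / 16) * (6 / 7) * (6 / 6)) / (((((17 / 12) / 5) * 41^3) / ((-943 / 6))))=-345 / 457232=-0.00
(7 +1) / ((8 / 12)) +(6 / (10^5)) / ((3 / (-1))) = 599999 / 50000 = 12.00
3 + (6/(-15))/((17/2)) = 251/85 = 2.95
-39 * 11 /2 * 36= -7722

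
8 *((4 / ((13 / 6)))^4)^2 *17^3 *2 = 8652800296747008 / 815730721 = 10607422.37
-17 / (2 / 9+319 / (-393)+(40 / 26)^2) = -3387267 / 354145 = -9.56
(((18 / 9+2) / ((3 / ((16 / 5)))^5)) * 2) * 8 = 67108864 / 759375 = 88.37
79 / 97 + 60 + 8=6675 / 97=68.81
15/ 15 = 1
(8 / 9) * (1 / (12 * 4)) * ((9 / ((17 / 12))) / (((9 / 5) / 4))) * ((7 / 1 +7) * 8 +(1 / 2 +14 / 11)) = 50060 / 1683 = 29.74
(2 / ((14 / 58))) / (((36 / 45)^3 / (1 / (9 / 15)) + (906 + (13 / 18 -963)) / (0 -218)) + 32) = 142245000 / 559065731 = 0.25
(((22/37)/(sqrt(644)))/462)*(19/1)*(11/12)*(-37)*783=-18183*sqrt(161)/9016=-25.59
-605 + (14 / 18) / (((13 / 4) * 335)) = -23712947 / 39195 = -605.00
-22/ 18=-11/ 9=-1.22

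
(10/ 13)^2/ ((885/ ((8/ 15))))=32/ 89739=0.00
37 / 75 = 0.49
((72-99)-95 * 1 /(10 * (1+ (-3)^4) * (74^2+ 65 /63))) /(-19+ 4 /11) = 16806854691 /11600681860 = 1.45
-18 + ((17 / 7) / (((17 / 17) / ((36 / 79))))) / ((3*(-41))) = -408318 / 22673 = -18.01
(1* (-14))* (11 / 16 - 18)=1939 / 8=242.38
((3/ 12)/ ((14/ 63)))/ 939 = 3/ 2504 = 0.00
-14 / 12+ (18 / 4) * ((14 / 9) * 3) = 119 / 6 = 19.83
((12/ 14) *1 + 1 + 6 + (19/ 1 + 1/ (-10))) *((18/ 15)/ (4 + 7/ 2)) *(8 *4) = 119872/ 875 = 137.00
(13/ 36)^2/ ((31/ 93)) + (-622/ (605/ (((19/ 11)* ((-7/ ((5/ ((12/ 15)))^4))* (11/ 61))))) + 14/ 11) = 10371642974417/ 6227718750000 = 1.67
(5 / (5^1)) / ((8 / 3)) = 3 / 8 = 0.38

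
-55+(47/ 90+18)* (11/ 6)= -11363/ 540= -21.04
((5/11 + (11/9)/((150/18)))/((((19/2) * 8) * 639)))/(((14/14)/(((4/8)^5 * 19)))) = 31/4217400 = 0.00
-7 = -7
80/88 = 10/11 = 0.91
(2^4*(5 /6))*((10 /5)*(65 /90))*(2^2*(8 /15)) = 3328 /81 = 41.09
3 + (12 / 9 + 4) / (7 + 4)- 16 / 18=257 / 99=2.60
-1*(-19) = 19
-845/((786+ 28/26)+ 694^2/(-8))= 21970/1544853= 0.01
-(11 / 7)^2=-121 / 49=-2.47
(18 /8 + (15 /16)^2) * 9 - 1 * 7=5417 /256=21.16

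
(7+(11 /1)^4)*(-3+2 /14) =-292960 /7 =-41851.43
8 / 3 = 2.67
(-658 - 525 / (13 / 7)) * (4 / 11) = -48916 / 143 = -342.07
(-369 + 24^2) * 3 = 621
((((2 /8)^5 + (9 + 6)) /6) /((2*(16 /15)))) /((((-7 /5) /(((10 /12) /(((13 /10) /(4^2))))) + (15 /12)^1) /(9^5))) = 566907305625 /9121792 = 62148.68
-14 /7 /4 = -1 /2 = -0.50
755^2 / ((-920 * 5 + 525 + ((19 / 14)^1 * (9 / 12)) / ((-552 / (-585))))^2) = 2420837257216 / 70485041518369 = 0.03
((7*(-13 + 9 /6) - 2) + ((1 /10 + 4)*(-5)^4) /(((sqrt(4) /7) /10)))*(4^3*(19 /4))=27239920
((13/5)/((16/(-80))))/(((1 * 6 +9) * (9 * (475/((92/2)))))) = -0.01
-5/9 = -0.56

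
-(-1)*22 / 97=22 / 97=0.23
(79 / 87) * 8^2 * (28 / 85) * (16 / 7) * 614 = 198680576 / 7395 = 26866.88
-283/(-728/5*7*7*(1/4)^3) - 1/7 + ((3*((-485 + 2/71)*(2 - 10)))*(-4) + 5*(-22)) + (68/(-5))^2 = -367875942689/7914725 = -46479.94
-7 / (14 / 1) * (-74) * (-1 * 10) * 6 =-2220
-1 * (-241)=241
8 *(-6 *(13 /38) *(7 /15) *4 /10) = -1456 /475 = -3.07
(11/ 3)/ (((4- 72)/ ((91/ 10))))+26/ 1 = 52039/ 2040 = 25.51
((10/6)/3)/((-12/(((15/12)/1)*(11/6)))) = -275/2592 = -0.11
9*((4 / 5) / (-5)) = -36 / 25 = -1.44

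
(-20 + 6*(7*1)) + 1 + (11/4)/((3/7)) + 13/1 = 42.42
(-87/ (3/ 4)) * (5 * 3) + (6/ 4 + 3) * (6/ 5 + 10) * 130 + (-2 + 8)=4818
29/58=1/2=0.50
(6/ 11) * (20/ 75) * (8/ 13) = 64/ 715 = 0.09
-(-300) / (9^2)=3.70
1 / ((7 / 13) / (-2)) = -3.71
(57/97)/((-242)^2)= 57/5680708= 0.00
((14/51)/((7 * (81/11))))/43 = 22/177633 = 0.00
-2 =-2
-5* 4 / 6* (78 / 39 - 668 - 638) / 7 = 13040 / 21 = 620.95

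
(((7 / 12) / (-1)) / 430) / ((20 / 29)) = -203 / 103200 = -0.00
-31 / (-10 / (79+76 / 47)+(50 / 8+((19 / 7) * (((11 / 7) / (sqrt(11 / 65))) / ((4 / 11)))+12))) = -0.66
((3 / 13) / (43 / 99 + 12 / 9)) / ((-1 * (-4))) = 0.03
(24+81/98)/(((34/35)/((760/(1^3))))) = 2311350/119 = 19423.11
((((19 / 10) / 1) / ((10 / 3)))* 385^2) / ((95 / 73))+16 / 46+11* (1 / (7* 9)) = 1881470639 / 28980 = 64923.07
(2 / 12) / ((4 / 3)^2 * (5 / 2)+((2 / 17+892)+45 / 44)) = 1122 / 6042541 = 0.00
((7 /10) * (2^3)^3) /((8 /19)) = 4256 /5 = 851.20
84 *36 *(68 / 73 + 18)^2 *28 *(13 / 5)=2102322104064 / 26645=78901186.12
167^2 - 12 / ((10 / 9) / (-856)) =37133.80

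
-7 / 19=-0.37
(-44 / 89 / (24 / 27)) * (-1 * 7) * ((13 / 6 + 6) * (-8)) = -22638 / 89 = -254.36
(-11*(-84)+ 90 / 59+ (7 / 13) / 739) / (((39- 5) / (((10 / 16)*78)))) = 7869003825 / 5929736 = 1327.04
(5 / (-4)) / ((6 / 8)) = -5 / 3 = -1.67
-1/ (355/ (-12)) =12/ 355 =0.03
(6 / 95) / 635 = 6 / 60325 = 0.00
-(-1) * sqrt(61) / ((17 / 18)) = 8.27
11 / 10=1.10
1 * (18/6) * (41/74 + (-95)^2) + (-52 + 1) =1999899/74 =27025.66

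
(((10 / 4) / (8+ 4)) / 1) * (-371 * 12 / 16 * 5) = -9275 / 32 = -289.84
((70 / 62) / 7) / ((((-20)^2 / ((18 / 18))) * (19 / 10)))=1 / 4712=0.00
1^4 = 1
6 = 6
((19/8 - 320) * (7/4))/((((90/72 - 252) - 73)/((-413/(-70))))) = 149919/14800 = 10.13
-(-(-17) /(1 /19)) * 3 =-969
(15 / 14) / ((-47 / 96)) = -720 / 329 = -2.19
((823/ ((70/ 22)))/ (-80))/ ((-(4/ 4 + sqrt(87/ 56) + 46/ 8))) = 81477/ 164300-9053 * sqrt(1218)/ 3450300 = 0.40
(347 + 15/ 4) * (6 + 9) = 21045/ 4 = 5261.25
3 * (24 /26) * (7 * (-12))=-3024 /13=-232.62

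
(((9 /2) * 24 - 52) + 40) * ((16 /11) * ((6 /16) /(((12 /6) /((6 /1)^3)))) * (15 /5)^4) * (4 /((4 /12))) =60466176 /11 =5496925.09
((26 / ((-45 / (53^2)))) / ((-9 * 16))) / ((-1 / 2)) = -36517 / 1620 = -22.54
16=16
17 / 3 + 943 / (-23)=-106 / 3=-35.33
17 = 17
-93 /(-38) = 93 /38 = 2.45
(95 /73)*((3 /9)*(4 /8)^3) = 95 /1752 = 0.05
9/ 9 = 1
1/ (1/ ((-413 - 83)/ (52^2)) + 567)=0.00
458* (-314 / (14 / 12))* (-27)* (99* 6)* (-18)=-249097340448 / 7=-35585334349.71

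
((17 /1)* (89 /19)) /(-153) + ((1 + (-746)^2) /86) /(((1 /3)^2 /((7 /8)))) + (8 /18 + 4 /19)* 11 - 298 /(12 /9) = 663316633 /13072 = 50743.32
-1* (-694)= 694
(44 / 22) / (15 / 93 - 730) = -62 / 22625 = -0.00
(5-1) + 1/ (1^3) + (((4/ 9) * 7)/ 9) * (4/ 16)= 412/ 81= 5.09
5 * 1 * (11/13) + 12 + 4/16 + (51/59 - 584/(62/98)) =-86144223/95108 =-905.75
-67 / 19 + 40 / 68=-949 / 323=-2.94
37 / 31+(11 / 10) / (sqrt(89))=11 * sqrt(89) / 890+37 / 31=1.31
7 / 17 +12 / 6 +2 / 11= 485 / 187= 2.59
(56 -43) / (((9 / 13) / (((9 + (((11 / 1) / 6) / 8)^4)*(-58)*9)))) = -234220676885 / 2654208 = -88245.03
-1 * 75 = -75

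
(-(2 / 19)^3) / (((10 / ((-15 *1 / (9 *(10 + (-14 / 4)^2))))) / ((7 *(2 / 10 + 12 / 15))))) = 112 / 1831353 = 0.00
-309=-309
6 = 6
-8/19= -0.42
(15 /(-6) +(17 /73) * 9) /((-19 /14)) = 413 /1387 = 0.30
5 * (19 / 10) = 19 / 2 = 9.50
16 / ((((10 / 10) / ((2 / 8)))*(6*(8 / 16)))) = 1.33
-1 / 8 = -0.12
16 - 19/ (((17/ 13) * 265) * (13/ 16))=71776/ 4505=15.93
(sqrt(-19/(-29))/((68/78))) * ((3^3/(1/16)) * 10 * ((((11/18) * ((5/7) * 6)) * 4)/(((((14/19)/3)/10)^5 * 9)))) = 1290629462265000000 * sqrt(551)/58000957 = 522326686196.47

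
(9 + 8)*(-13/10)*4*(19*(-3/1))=25194/5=5038.80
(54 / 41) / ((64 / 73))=1971 / 1312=1.50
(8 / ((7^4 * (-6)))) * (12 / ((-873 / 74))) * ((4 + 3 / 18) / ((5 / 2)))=5920 / 6288219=0.00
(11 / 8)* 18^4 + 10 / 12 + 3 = 866075 / 6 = 144345.83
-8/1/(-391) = 8/391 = 0.02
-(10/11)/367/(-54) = 5/108999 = 0.00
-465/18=-155/6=-25.83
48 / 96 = 1 / 2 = 0.50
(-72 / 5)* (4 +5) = -648 / 5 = -129.60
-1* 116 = -116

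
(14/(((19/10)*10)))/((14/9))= 9/19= 0.47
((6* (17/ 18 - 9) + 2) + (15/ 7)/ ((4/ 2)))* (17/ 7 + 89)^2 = -389324800/ 1029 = -378352.58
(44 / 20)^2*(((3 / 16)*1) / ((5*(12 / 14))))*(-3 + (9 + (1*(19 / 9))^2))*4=717409 / 81000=8.86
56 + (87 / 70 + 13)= 4917 / 70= 70.24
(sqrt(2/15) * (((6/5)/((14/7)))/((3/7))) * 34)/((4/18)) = 357 * sqrt(30)/25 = 78.21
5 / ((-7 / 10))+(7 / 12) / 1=-551 / 84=-6.56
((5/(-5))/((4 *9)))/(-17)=1/612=0.00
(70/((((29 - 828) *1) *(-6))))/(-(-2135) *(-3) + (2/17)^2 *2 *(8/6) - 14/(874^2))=-227253110/99684229805101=-0.00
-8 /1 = -8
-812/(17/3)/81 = -812/459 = -1.77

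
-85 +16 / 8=-83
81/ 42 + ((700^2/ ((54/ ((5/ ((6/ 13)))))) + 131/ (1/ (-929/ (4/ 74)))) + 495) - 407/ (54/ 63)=-2441623265/ 1134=-2153106.94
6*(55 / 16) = 165 / 8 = 20.62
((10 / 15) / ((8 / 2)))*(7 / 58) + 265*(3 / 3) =92227 / 348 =265.02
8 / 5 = 1.60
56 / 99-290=-28654 / 99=-289.43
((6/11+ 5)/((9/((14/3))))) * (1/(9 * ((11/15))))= 4270/9801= 0.44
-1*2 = -2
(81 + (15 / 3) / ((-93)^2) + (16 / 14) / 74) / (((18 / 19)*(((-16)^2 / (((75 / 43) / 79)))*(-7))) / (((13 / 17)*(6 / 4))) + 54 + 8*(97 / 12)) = -560329571425 / 462816314322306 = -0.00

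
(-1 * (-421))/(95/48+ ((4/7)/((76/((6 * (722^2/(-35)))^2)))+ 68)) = 173283600/24713794643297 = 0.00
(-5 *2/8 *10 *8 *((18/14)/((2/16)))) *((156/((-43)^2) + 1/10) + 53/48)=-17154030/12943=-1325.35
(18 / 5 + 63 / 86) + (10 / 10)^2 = 2293 / 430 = 5.33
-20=-20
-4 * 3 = -12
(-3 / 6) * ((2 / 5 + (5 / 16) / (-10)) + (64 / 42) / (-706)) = -434807 / 2372160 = -0.18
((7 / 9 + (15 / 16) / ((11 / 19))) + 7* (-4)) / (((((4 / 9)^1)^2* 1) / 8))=-1036.92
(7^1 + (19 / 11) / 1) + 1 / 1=107 / 11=9.73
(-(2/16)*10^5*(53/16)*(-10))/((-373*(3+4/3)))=-2484375/9698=-256.17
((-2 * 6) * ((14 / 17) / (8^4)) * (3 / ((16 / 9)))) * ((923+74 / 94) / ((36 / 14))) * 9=-13.16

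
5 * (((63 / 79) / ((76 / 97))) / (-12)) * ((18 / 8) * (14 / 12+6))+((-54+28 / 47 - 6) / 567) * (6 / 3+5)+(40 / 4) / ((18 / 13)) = -255746071 / 731431296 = -0.35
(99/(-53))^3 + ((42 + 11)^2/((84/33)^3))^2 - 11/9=18724654609075577261/645681445097472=28999.83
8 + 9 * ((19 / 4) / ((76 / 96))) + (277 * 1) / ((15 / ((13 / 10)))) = 12901 / 150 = 86.01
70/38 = 35/19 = 1.84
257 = 257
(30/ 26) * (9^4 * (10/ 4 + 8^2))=13089195/ 26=503430.58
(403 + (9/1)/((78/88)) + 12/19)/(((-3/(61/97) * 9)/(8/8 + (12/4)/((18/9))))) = -31172525/1293786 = -24.09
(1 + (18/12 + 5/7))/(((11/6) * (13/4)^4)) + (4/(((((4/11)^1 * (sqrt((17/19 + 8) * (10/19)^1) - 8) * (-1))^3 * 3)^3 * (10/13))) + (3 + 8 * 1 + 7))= 36256544617095259812314101060761420604169 * sqrt(10)/1047137944595034046576014802339572848818913280 + 5185996494206092593692781539885649232215828005450611/287857828292445636265979003157597698800500953579520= 18.02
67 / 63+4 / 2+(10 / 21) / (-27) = 1727 / 567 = 3.05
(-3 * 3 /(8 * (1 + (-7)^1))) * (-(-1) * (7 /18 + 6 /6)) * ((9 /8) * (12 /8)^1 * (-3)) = -1.32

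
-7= -7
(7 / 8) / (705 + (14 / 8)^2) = 14 / 11329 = 0.00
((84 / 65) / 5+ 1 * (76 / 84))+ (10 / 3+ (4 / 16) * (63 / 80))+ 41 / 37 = 93762167 / 16161600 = 5.80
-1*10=-10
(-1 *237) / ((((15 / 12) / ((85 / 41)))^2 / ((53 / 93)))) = -19360688 / 52111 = -371.53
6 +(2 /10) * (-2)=28 /5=5.60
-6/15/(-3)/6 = 1/45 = 0.02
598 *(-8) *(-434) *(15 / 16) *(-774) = -1506583260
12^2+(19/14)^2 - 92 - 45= 1733/196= 8.84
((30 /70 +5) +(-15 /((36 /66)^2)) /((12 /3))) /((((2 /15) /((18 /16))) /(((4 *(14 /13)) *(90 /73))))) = -4882275 /15184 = -321.54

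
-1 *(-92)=92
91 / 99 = 0.92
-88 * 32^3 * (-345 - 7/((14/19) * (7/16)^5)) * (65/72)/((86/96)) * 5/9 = 686958667366400/453789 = 1513828381.40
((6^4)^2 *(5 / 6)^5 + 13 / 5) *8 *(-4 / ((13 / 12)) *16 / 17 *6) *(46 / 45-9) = 4962835116032 / 5525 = 898250699.73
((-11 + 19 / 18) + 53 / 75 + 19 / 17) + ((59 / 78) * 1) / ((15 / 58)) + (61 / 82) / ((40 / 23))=-155517221 / 32619600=-4.77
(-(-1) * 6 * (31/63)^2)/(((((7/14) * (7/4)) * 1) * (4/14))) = 5.81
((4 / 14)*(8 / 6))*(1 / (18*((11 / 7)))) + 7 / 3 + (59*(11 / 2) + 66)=233351 / 594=392.85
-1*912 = -912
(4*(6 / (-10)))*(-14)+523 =2783 / 5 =556.60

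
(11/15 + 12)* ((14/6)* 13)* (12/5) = 69524/75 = 926.99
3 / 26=0.12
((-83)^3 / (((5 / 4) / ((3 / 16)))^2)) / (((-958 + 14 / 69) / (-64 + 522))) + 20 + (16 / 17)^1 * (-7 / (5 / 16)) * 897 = -2862438131269 / 224699200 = -12738.98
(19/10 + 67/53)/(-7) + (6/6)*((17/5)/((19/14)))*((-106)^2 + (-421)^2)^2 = 6273322050471421/70490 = 88995915030.10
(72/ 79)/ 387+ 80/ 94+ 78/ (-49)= -5776858/ 7823291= -0.74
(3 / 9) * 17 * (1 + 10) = 187 / 3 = 62.33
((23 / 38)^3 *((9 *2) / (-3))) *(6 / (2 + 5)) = -109503 / 96026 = -1.14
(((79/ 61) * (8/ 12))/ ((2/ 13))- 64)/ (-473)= 10685/ 86559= 0.12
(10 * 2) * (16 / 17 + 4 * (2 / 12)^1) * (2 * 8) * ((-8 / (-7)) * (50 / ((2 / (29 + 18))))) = 690913.17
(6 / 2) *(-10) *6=-180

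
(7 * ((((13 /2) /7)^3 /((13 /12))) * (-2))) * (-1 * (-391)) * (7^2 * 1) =-198237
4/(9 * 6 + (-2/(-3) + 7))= 12/185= 0.06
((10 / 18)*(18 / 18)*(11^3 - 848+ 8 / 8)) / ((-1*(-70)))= 242 / 63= 3.84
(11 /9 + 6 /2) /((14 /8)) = 152 /63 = 2.41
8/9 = 0.89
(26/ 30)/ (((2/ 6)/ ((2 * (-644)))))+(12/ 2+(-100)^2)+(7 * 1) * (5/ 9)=299749/ 45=6661.09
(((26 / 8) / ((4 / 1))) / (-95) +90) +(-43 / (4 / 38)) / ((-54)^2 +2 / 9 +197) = 89.86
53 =53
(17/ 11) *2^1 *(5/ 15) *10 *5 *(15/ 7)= 8500/ 77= 110.39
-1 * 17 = -17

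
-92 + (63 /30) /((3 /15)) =-163 /2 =-81.50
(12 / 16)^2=9 / 16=0.56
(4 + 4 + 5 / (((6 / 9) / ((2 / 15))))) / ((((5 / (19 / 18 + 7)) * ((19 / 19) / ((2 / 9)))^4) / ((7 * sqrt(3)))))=1624 * sqrt(3) / 6561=0.43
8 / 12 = 2 / 3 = 0.67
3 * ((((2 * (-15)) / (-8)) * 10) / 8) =225 / 16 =14.06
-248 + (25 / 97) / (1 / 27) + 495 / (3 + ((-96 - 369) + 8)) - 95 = -14846599 / 44038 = -337.13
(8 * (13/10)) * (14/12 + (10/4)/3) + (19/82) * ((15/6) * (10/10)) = 17531/820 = 21.38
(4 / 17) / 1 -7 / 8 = -87 / 136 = -0.64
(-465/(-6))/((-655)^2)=0.00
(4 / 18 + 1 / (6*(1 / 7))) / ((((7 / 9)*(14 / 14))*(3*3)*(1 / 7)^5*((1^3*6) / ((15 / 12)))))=694.73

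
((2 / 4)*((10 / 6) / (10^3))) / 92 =1 / 110400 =0.00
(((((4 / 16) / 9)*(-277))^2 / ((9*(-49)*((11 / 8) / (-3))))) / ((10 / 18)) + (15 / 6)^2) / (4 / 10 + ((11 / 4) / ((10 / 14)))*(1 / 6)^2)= 7890332 / 590205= 13.37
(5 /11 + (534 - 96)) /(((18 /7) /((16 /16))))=33761 /198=170.51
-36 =-36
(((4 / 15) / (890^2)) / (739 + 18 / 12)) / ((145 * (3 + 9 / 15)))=0.00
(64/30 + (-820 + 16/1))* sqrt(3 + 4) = -2121.54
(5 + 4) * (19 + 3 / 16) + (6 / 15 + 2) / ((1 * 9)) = 41509 / 240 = 172.95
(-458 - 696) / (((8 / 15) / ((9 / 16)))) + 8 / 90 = -3505019 / 2880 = -1217.02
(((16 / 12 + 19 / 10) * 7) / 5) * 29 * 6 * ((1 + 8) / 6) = 59073 / 50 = 1181.46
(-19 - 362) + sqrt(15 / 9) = -381 + sqrt(15) / 3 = -379.71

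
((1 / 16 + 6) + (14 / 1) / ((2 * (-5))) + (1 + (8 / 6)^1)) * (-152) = -31901 / 30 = -1063.37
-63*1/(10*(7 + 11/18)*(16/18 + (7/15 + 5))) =-5103/39182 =-0.13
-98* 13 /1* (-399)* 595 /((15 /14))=282290372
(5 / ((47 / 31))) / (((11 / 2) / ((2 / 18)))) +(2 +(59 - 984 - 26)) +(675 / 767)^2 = -2595403579718 / 2737308717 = -948.16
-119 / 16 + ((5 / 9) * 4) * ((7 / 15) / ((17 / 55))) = -29981 / 7344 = -4.08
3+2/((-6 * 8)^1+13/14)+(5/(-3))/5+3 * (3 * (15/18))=40031/3954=10.12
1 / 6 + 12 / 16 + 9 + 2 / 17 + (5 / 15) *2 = 2183 / 204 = 10.70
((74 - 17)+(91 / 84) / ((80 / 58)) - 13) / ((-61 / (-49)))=1053353 / 29280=35.98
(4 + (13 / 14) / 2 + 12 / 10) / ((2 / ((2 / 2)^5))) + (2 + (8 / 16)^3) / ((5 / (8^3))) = 61721 / 280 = 220.43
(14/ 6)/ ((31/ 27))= 63/ 31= 2.03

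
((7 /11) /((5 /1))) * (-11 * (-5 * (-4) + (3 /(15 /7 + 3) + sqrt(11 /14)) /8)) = -13489 /480 - sqrt(154) /80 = -28.26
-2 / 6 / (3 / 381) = -127 / 3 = -42.33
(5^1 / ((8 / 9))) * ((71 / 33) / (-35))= -213 / 616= -0.35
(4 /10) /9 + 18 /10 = 83 /45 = 1.84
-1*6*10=-60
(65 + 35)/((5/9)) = 180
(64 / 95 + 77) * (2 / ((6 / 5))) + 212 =19463 / 57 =341.46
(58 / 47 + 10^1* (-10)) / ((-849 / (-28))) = -129976 / 39903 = -3.26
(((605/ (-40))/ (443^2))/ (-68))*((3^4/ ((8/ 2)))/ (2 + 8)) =9801/ 4270378240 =0.00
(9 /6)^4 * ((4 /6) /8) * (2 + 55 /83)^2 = 2.99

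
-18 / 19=-0.95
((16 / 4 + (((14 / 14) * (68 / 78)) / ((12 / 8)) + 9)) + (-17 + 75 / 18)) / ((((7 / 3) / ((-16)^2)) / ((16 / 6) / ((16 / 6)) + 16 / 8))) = 3200 / 13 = 246.15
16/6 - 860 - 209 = -3199/3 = -1066.33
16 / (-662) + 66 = 21838 / 331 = 65.98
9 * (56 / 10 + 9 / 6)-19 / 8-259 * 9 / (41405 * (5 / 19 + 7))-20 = 45185713 / 1088360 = 41.52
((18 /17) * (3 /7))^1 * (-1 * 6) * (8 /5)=-4.36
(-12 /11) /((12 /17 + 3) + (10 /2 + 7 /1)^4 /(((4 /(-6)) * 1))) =68 /1938585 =0.00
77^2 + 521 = 6450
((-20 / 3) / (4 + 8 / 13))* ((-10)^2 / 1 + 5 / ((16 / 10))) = -3575 / 24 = -148.96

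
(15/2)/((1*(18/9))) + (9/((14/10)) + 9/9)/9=1153/252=4.58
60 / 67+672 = 45084 / 67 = 672.90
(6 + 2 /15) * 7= 644 /15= 42.93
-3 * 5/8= -15/8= -1.88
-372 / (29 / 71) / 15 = -8804 / 145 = -60.72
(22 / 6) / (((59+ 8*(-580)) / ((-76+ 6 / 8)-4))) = 3487 / 54972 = 0.06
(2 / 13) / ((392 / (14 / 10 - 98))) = -69 / 1820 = -0.04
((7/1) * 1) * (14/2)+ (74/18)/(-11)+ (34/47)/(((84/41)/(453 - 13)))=6644026/32571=203.99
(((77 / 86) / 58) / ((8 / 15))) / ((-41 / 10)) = -5775 / 818032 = -0.01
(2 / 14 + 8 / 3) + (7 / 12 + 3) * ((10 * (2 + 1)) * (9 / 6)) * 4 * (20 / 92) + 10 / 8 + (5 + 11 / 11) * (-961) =-10861169 / 1932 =-5621.72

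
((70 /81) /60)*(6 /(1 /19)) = 1.64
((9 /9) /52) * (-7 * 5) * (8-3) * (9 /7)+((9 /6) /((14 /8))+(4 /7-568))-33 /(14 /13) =-218961 /364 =-601.54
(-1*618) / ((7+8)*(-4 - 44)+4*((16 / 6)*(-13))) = 927 / 1288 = 0.72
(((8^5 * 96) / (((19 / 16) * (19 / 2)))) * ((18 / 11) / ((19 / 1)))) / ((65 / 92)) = 166698418176 / 4904185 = 33991.05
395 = 395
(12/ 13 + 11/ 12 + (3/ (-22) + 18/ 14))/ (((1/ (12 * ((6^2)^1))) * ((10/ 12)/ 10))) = 15510960/ 1001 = 15495.46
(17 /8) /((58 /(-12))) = -51 /116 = -0.44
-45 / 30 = -3 / 2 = -1.50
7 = 7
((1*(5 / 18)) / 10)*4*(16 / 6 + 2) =14 / 27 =0.52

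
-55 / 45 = -11 / 9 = -1.22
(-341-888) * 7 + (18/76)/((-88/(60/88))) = -632905639/73568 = -8603.00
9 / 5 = 1.80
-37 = -37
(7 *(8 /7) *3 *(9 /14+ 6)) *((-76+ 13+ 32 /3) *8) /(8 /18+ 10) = -6390.71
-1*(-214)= 214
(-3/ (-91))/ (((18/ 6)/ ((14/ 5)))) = 2/ 65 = 0.03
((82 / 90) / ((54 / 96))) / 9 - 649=-2364949 / 3645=-648.82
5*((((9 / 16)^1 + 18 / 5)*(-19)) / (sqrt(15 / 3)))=-6327*sqrt(5) / 80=-176.85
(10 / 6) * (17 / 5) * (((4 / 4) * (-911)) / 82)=-62.96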